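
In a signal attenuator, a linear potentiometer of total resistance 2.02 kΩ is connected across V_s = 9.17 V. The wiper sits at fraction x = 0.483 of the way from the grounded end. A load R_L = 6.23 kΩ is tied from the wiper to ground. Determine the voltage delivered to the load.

Lower segment x·R_p = 0.9757 kΩ; upper segment (1−x)·R_p = 1.044 kΩ.
Lower segment in parallel with the load: 0.9757 ‖ 6.23 = 0.8436 kΩ.
Then V_out = V_s · 0.8436/(1.044 + 0.8436) = 4.097 V.

V_out ≈ 4.10 V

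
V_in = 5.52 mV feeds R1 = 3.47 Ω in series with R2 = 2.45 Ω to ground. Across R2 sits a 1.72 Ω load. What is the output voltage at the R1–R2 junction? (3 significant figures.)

V_out ≈ 1.24 mV

First combine the lower leg with the load: R2 ‖ R_L = 1.011 Ω.
Voltage divider with the loaded lower leg: V_out = 5.52 × 1.011/(3.47 + 1.011) = 5.52 × 0.2255 = 1.245 mV.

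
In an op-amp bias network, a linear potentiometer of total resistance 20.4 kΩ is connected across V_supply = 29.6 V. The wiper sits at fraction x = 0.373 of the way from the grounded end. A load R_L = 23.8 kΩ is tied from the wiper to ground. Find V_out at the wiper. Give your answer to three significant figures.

Split the track: R_lower = x·R_p = 7.609 kΩ, R_upper = (1−x)·R_p = 12.79 kΩ.
(x·R_p) ‖ R_L = 5.766 kΩ.
V_out = 29.6 × 5.766/(12.79 + 5.766) = 9.197 V.

V_out ≈ 9.20 V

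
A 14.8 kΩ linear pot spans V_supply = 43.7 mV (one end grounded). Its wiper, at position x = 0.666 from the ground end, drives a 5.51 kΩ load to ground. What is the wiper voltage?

Lower segment x·R_p = 9.857 kΩ; upper segment (1−x)·R_p = 4.943 kΩ.
R_L loads the lower segment: effective lower R = 3.534 kΩ.
Loaded-divider output: V_out = 43.7 × 0.4169 = 18.22 mV.

V_out ≈ 18.2 mV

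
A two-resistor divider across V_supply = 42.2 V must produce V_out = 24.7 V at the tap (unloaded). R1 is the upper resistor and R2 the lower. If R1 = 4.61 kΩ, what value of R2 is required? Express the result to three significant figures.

R2 ≈ 6.51 kΩ

Required fraction k = V_out/V_supply = 0.5853.
R2 = R1 · 0.5853/(1 − 0.5853) = 6.507 kΩ.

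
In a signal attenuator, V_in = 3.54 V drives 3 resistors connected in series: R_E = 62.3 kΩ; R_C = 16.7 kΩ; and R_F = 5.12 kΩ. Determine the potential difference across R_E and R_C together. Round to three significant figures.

V ≈ 3.32 V

Series total: ΣR = 62.3 + 16.7 + 5.12 = 84.12 kΩ.
R_{R_E..R_C} = 62.3 + 16.7 = 79.00 kΩ.
V = V_in · R/ΣR = 3.54 × 0.9391 = 3.325 V.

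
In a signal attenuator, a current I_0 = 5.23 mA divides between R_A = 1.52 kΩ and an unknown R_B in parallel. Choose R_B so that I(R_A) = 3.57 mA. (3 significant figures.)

R_B ≈ 3.27 kΩ

In a two-way split, I_A/I_0 = R_B/(R_A + R_B).
3.57/5.23 = R_B/(R_A + R_B) → R_B = R_A · (0.6826)/(1 − 0.6826) = 1.52 × 2.151 = 3.269 kΩ.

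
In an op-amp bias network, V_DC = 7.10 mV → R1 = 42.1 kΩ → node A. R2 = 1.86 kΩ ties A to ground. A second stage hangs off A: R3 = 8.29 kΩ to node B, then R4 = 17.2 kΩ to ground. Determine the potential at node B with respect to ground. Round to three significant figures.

V_B ≈ 0.189 mV

Node A sees R2 in parallel with the series input of stage 2, R3 + R4 = 25.49 kΩ.
R2 ‖ (R3+R4) = 1.734 kΩ.
First divider: V_A = V_DC · 1.734/(42.1 + 1.734) = 0.2808 mV.
Then the unloaded second divider: V_B = V_A × R4/(R3+R4) = 0.2808 × 0.6748 = 0.1895 mV.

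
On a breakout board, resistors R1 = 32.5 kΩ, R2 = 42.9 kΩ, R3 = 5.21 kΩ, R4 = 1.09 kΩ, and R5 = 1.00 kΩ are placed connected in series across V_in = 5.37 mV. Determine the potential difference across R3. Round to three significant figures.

V ≈ 0.338 mV

Total series resistance ΣR = 32.5 + 42.9 + 5.21 + 1.09 + 1.00 = 82.70 kΩ.
By the voltage-divider rule, V = 5.37 × 5.210/82.70 = 0.3383 mV.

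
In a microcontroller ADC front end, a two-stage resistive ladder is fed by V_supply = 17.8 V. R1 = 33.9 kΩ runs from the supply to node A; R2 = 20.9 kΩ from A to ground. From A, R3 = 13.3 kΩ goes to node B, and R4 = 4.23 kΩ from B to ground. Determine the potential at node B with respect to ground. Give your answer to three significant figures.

Looking into the second stage from A: R3 + R4 = 17.53 kΩ appears in parallel with R2.
R2 ‖ (R3+R4) = 9.534 kΩ.
First divider: V_A = V_supply · 9.534/(33.9 + 9.534) = 3.907 V.
Stage 2 is unloaded, so V_B = V_A · R4/(R3+R4) = 3.907 × 4.23/17.53 = 0.9428 V.

V_B ≈ 0.943 V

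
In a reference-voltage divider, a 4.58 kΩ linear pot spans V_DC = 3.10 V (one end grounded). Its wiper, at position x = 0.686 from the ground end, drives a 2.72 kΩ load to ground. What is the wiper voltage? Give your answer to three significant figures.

Split the track: R_lower = x·R_p = 3.142 kΩ, R_upper = (1−x)·R_p = 1.438 kΩ.
R_L loads the lower segment: effective lower R = 1.458 kΩ.
Loaded-divider output: V_out = 3.10 × 0.5034 = 1.561 V.

V_out ≈ 1.56 V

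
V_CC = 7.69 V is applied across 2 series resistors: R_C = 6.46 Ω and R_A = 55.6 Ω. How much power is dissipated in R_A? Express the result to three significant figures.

The common current is I = 7.69/62.06 = 0.1239 A.
V(R_A) = I·R = 6.890 V; P = V·I = 6.890 × 0.1239 = 0.8537 W.

P ≈ 0.854 W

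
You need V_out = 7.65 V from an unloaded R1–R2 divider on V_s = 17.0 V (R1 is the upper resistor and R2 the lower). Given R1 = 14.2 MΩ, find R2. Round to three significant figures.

R2 ≈ 11.6 MΩ

The divider ratio is R2/(R1+R2) = 7.65/17.0 = 0.4500.
So R2 = R1 · V_out/(V_s − V_out) = 14.2 × 7.65/(17.0 − 7.65) = 14.2 × 0.8182 = 11.62 MΩ.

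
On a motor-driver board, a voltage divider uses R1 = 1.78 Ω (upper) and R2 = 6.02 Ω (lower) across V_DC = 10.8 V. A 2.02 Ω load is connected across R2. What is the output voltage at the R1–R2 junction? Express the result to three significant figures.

V_out ≈ 4.96 V

The load sits in parallel with R2, giving an effective lower resistance R2' = R2·R_L/(R2+R_L) = 1.512 Ω.
Now apply the divider: V_out = 10.8 × 0.4594 = 4.961 V.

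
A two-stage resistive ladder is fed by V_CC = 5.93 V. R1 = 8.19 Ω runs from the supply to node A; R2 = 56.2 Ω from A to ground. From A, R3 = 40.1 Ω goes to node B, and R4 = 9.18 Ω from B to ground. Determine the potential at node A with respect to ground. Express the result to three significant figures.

V_A ≈ 4.52 V

Node A sees R2 in parallel with the series input of stage 2, R3 + R4 = 49.28 Ω.
R2 ‖ (R3+R4) = 26.26 Ω.
First divider: V_A = V_CC · 26.26/(8.19 + 26.26) = 4.520 V.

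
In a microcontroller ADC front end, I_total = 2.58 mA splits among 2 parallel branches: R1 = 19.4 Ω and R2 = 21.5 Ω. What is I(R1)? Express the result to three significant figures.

Two-branch current divider: I_k = I_total · R_other/(R_1 + R_2).
I(R1) = 2.58 × 21.5/(19.4 + 21.5) = 2.58 × 0.5257 = 1.356 mA.

I ≈ 1.36 mA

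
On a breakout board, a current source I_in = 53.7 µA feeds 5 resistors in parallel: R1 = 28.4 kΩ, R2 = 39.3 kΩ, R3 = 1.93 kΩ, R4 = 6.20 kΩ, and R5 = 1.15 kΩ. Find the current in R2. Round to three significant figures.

I ≈ 0.849 µA

Total conductance ΣG = 1/28.4 + 1/39.3 + 1/1.93 + 1/6.20 + 1/1.15 = 1.610 (units of 1/kΩ).
By the current-divider rule, I = I_in · G_k/ΣG = 53.7 × 0.01581 = 0.8489 µA.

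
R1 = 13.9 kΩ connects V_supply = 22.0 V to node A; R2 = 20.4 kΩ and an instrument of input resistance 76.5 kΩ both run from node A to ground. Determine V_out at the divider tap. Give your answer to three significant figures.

R2 ‖ R_L = (20.4 × 76.5)/(20.4 + 76.5) = 16.11 kΩ.
Now apply the divider: V_out = 22.0 × 0.5367 = 11.81 V.

V_out ≈ 11.8 V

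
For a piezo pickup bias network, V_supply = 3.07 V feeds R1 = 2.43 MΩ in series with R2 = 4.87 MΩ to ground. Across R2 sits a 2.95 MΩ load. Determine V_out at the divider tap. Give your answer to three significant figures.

The load sits in parallel with R2, giving an effective lower resistance R2' = R2·R_L/(R2+R_L) = 1.837 MΩ.
Then V_out = V_supply · R2'/(R1 + R2') = 3.07 × 1.837/4.267 = 1.322 V.
(Unloaded it would be 2.05 V; the load pulls it down.)

V_out ≈ 1.32 V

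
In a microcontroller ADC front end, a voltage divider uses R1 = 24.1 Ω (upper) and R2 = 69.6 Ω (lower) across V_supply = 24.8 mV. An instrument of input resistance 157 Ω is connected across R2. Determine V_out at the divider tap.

V_out ≈ 16.5 mV

The load sits in parallel with R2, giving an effective lower resistance R2' = R2·R_L/(R2+R_L) = 48.22 Ω.
Now apply the divider: V_out = 24.8 × 0.6668 = 16.54 mV.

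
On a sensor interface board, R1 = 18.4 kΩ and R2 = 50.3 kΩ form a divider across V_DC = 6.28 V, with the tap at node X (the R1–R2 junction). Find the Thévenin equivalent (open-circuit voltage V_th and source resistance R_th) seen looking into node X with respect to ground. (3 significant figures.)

V_th ≈ 4.60 V, R_th ≈ 13.5 kΩ

Open-circuit (no load on X): V_th = V_DC · R2/(R1 + R2) = 6.28 × 50.3/(18.40 + 50.3) = 4.598 V.
Zeroing V_DC shorts the top of R1 to ground, so R_th = R1 ‖ R2 = 13.47 kΩ.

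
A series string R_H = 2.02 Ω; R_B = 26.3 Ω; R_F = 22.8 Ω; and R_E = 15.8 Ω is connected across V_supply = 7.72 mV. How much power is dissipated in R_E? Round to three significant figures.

Series current I = V_supply/ΣR = 7.72/66.92 = 0.1154 mA.
P = I²R = 0.01331 × 15.8 = 0.2103 µW.

P ≈ 0.210 µW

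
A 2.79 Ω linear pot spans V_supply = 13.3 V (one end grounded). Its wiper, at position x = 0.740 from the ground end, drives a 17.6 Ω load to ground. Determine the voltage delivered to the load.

V_out ≈ 9.55 V

The pot divides into 0.7254 Ω above the wiper and 2.065 Ω below.
(x·R_p) ‖ R_L = 1.848 Ω.
Then V_out = V_supply · 1.848/(0.7254 + 1.848) = 9.551 V.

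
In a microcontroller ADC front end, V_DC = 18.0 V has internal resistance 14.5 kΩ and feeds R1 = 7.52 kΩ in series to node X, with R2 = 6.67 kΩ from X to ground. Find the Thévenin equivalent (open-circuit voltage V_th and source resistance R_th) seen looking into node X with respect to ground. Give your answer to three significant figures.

R1' = 14.5 + 7.52 = 22.02 kΩ (source resistance + R1).
With X open, the divider is unloaded: V_th = 18.0 × 6.67/28.69 = 4.185 V.
Zeroing V_DC shorts the top of R1' to ground, so R_th = R1' ‖ R2 = 5.119 kΩ.

V_th ≈ 4.18 V, R_th ≈ 5.12 kΩ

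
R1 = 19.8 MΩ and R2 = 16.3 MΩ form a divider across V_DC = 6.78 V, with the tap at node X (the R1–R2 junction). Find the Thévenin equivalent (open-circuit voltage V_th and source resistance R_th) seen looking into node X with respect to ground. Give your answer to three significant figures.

Open-circuit (no load on X): V_th = V_DC · R2/(R1 + R2) = 6.78 × 16.3/(19.80 + 16.3) = 3.061 V.
Zeroing V_DC shorts the top of R1 to ground, so R_th = R1 ‖ R2 = 8.940 MΩ.

V_th ≈ 3.06 V, R_th ≈ 8.94 MΩ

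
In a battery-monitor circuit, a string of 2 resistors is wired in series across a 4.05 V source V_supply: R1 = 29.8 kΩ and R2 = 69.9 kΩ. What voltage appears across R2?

V ≈ 2.84 V

ΣR = 29.8 + 69.9 = 99.70 kΩ.
Voltage divider: V = V_supply · (69.90 / 99.70) = 4.05 × 0.7011 = 2.839 V.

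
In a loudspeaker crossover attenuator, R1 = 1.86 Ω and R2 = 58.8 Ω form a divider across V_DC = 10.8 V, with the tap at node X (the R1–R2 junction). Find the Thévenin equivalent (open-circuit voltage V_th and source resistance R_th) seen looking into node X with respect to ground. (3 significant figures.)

With X open, the divider is unloaded: V_th = 10.8 × 58.8/60.66 = 10.47 V.
Zeroing V_DC shorts the top of R1 to ground, so R_th = R1 ‖ R2 = 1.803 Ω.

V_th ≈ 10.5 V, R_th ≈ 1.80 Ω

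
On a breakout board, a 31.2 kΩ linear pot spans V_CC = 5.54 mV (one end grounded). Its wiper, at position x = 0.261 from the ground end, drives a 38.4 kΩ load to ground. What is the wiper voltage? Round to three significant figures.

V_out ≈ 1.25 mV

The pot divides into 23.06 kΩ above the wiper and 8.143 kΩ below.
(x·R_p) ‖ R_L = 6.718 kΩ.
V_out = 5.54 × 6.718/(23.06 + 6.718) = 1.250 mV.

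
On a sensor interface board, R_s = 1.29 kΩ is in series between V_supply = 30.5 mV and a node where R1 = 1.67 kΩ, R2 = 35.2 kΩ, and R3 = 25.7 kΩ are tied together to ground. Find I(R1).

Equivalent of the parallel group: R_p = 1.501 kΩ.
Node voltage V_A = V_supply · R_p/(R_s + R_p) = 30.5 × 0.5378 = 16.40 mV.
Branch current I = V_A/R1 = 16.40/1.67 = 9.823 µA.
(Equivalently: I_total = 10.93 µA, then current-divider fraction G_k/ΣG = 0.8989.)

I ≈ 9.82 µA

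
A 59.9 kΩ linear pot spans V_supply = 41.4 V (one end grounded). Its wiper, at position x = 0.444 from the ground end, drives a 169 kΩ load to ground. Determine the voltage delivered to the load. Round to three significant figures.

Split the track: R_lower = x·R_p = 26.60 kΩ, R_upper = (1−x)·R_p = 33.30 kΩ.
Lower segment in parallel with the load: 26.60 ‖ 169 = 22.98 kΩ.
Loaded-divider output: V_out = 41.4 × 0.4083 = 16.90 V.

V_out ≈ 16.9 V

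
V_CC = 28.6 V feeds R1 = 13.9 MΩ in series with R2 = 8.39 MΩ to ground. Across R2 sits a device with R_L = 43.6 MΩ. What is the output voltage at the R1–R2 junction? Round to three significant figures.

V_out ≈ 9.61 V

The load sits in parallel with R2, giving an effective lower resistance R2' = R2·R_L/(R2+R_L) = 7.036 MΩ.
Now apply the divider: V_out = 28.6 × 0.3361 = 9.612 V.
(Unloaded it would be 10.8 V; the load pulls it down.)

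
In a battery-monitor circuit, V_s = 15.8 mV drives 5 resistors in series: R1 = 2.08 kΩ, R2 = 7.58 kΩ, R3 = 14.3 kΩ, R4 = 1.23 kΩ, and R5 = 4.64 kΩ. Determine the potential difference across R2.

ΣR = 2.08 + 7.58 + 14.3 + 1.23 + 4.64 = 29.83 kΩ.
V = V_s · R/ΣR = 15.8 × 0.2541 = 4.015 mV.

V ≈ 4.01 mV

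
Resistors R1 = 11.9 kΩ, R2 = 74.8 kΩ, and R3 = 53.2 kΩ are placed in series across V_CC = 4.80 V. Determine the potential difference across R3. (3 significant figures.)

V ≈ 1.83 V

ΣR = 11.9 + 74.8 + 53.2 = 139.9 kΩ.
Voltage divider: V = V_CC · (53.20 / 139.9) = 4.80 × 0.3803 = 1.825 V.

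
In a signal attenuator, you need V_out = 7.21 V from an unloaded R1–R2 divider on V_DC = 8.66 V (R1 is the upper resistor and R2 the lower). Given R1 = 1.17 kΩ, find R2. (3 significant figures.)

R2 ≈ 5.82 kΩ

Required fraction k = V_out/V_DC = 0.8326.
So R2 = R1 · V_out/(V_DC − V_out) = 1.17 × 7.21/(8.66 − 7.21) = 1.17 × 4.972 = 5.818 kΩ.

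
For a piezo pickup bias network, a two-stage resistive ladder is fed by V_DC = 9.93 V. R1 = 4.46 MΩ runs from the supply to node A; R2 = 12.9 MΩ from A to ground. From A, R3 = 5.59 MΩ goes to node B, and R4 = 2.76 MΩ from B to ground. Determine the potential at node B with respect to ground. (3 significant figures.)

V_B ≈ 1.75 V

Node A sees R2 in parallel with the series input of stage 2, R3 + R4 = 8.350 MΩ.
R2 ‖ (R3+R4) = 5.069 MΩ.
So V_A = 9.93 × 0.5320 = 5.282 V.
Then the unloaded second divider: V_B = V_A × R4/(R3+R4) = 5.282 × 0.3305 = 1.746 V.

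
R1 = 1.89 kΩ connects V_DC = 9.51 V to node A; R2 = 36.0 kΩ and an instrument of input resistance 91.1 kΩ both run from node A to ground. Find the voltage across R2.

R2 ‖ R_L = (36.0 × 91.1)/(36.0 + 91.1) = 25.80 kΩ.
Now apply the divider: V_out = 9.51 × 0.9318 = 8.861 V.

V_out ≈ 8.86 V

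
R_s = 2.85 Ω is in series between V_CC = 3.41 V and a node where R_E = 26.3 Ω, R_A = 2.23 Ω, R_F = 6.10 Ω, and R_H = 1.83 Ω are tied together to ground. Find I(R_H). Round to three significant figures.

I ≈ 0.422 A

Parallel bank: R_p = 1/(1/26.3 + 1/2.23 + 1/6.10 + 1/1.83) = 0.8355 Ω.
Node voltage V_A = V_CC · R_p/(R_s + R_p) = 3.41 × 0.2267 = 0.7731 V.
Branch current I = V_A/R_H = 0.7731/1.83 = 0.4224 A.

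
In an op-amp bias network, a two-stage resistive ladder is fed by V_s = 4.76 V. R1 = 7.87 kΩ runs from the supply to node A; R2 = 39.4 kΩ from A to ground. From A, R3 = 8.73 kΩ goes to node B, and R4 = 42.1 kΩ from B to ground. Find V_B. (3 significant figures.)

V_B ≈ 2.91 V

Node A sees R2 in parallel with the series input of stage 2, R3 + R4 = 50.83 kΩ.
Effective lower resistance at A: R2 ‖ 50.83 = 22.20 kΩ.
So V_A = 4.76 × 0.7382 = 3.514 V.
Stage 2 is unloaded, so V_B = V_A · R4/(R3+R4) = 3.514 × 42.1/50.83 = 2.910 V.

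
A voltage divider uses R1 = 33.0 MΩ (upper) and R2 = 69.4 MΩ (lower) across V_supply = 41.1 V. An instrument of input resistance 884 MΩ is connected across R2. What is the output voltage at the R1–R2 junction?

The load sits in parallel with R2, giving an effective lower resistance R2' = R2·R_L/(R2+R_L) = 64.35 MΩ.
Then V_out = V_supply · R2'/(R1 + R2') = 41.1 × 64.35/97.35 = 27.17 V.
(Unloaded it would be 27.9 V; the load pulls it down.)

V_out ≈ 27.2 V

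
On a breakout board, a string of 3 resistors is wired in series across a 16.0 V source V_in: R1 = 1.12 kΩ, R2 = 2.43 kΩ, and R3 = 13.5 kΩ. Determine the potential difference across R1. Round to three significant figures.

V ≈ 1.05 V

ΣR = 1.12 + 2.43 + 13.5 = 17.05 kΩ.
Voltage divider: V = V_in · (1.120 / 17.05) = 16.0 × 0.06569 = 1.051 V.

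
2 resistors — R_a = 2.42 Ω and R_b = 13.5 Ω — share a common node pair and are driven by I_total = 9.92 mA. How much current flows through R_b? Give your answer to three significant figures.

I ≈ 1.51 mA

Two-branch current divider: I_k = I_total · R_other/(R_1 + R_2).
I(R_b) = 9.92 × 2.42/(2.42 + 13.5) = 9.92 × 0.1520 = 1.508 mA.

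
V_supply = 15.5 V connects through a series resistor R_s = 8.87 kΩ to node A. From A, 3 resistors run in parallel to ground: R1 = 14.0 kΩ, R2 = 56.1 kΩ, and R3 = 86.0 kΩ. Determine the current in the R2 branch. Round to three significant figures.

I ≈ 0.146 mA

Parallel bank: R_p = 1/(1/14.0 + 1/56.1 + 1/86.0) = 9.913 kΩ.
V_A by voltage divider: V_A = 15.5 × 9.913/(8.87 + 9.913) = 8.180 V.
Branch current I = V_A/R2 = 8.180/56.1 = 0.1458 mA.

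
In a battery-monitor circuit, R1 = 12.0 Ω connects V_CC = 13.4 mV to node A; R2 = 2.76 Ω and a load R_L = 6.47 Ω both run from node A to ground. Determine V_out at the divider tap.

V_out ≈ 1.86 mV

First combine the lower leg with the load: R2 ‖ R_L = 1.935 Ω.
Voltage divider with the loaded lower leg: V_out = 13.4 × 1.935/(12.0 + 1.935) = 13.4 × 0.1388 = 1.860 mV.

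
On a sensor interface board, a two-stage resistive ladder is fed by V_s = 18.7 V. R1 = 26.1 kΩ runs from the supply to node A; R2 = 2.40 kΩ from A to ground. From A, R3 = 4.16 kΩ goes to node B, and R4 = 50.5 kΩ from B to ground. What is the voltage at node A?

Node A sees R2 in parallel with the series input of stage 2, R3 + R4 = 54.66 kΩ.
R2 ‖ (R3+R4) = 2.299 kΩ.
V_A = 18.7 × 2.299/(26.1 + 2.299) = 1.514 V.

V_A ≈ 1.51 V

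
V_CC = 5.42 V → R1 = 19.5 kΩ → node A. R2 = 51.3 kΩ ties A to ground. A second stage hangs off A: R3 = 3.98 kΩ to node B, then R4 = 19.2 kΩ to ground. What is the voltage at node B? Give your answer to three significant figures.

The second stage (R3 + R4 = 23.18 kΩ) loads node A in parallel with R2.
R2 ‖ (R3+R4) = 15.97 kΩ.
So V_A = 5.42 × 0.4502 = 2.440 V.
Then the unloaded second divider: V_B = V_A × R4/(R3+R4) = 2.440 × 0.8283 = 2.021 V.

V_B ≈ 2.02 V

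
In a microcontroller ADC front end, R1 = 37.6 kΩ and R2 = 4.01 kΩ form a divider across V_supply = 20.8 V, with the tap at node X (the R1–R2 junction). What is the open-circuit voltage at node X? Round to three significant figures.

V_th ≈ 2.00 V

Open-circuit (no load on X): V_th = V_supply · R2/(R1 + R2) = 20.8 × 4.01/(37.60 + 4.01) = 2.005 V.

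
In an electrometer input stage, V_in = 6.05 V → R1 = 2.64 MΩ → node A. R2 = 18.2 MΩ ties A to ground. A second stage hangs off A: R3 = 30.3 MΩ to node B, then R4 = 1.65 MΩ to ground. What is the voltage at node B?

V_B ≈ 0.254 V

Looking into the second stage from A: R3 + R4 = 31.95 MΩ appears in parallel with R2.
Effective lower resistance at A: R2 ‖ 31.95 = 11.60 MΩ.
V_A = 6.05 × 11.60/(2.64 + 11.60) = 4.928 V.
V_B = V_A × 0.05164 = 0.2545 V.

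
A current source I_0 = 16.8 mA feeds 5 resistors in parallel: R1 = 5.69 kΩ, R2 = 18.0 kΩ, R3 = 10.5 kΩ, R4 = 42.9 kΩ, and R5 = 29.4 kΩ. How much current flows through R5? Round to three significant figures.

Total conductance ΣG = 1/5.69 + 1/18.0 + 1/10.5 + 1/42.9 + 1/29.4 = 0.3839 (units of 1/kΩ).
By the current-divider rule, I = I_0 · G_k/ΣG = 16.8 × 0.08861 = 1.489 mA.

I ≈ 1.49 mA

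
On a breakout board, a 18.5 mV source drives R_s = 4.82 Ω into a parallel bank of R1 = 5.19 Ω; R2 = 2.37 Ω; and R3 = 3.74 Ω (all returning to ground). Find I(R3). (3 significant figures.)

Parallel bank: R_p = 1/(1/5.19 + 1/2.37 + 1/3.74) = 1.134 Ω.
V_A by voltage divider: V_A = 18.5 × 1.134/(4.82 + 1.134) = 3.523 mV.
Branch current I = V_A/R3 = 3.523/3.74 = 0.9420 mA.

I ≈ 0.942 mA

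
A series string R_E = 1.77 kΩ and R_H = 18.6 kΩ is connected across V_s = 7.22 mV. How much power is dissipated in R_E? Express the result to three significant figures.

P ≈ 0.222 nW

ΣR = 20.37 kΩ → I = 7.22/20.37 = 0.3544 µA.
V(R_E) = I·R = 0.6274 mV; P = V·I = 0.6274 × 0.3544 = 0.2224 nW.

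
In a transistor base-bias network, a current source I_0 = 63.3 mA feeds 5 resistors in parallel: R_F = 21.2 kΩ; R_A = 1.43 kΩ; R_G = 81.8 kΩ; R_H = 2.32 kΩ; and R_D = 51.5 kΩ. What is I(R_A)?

ΣG = 1/21.2 + 1/1.43 + 1/81.8 + 1/2.32 + 1/51.5 = 1.209.
R_A takes the fraction G_k/ΣG = 0.6993/1.209 = 0.5783, so I = 63.3 × 0.5783 = 36.61 mA.

I ≈ 36.6 mA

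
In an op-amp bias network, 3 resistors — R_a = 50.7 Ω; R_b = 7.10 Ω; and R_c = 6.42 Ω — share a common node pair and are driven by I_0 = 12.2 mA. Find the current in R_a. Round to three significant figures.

I ≈ 0.761 mA

ΣG = 1/50.7 + 1/7.10 + 1/6.42 = 0.3163.
R_a takes the fraction G_k/ΣG = 0.01972/0.3163 = 0.06235, so I = 12.2 × 0.06235 = 0.7607 mA.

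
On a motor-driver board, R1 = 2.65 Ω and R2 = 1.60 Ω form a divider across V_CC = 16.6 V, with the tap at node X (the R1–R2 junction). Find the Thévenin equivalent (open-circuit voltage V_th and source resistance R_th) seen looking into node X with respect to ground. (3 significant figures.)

With X open, the divider is unloaded: V_th = 16.6 × 1.60/4.250 = 6.249 V.
Zeroing V_CC shorts the top of R1 to ground, so R_th = R1 ‖ R2 = 0.9976 Ω.

V_th ≈ 6.25 V, R_th ≈ 0.998 Ω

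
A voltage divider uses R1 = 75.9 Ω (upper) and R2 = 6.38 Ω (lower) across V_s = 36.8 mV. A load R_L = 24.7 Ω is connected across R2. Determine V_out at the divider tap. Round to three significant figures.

R2 ‖ R_L = (6.38 × 24.7)/(6.38 + 24.7) = 5.070 Ω.
Voltage divider with the loaded lower leg: V_out = 36.8 × 5.070/(75.9 + 5.070) = 36.8 × 0.06262 = 2.304 mV.
(Unloaded it would be 2.85 mV; the load pulls it down.)

V_out ≈ 2.30 mV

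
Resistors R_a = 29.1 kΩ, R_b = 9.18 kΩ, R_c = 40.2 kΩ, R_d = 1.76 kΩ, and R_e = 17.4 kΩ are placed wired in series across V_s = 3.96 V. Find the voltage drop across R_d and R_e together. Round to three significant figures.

ΣR = 29.1 + 9.18 + 40.2 + 1.76 + 17.4 = 97.64 kΩ.
R_{R_d..R_e} = 1.76 + 17.4 = 19.16 kΩ.
By the voltage-divider rule, V = 3.96 × 19.16/97.64 = 0.7771 V.

V ≈ 0.777 V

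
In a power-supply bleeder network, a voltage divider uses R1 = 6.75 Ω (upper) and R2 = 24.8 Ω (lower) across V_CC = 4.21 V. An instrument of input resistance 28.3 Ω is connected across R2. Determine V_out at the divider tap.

V_out ≈ 2.79 V

R2 ‖ R_L = (24.8 × 28.3)/(24.8 + 28.3) = 13.22 Ω.
Voltage divider with the loaded lower leg: V_out = 4.21 × 13.22/(6.75 + 13.22) = 4.21 × 0.6619 = 2.787 V.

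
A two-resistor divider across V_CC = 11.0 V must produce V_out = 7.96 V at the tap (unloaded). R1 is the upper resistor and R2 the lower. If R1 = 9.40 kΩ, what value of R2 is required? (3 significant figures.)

Required fraction k = V_out/V_CC = 0.7236.
So R2 = R1 · V_out/(V_CC − V_out) = 9.40 × 7.96/(11.0 − 7.96) = 9.40 × 2.618 = 24.61 kΩ.

R2 ≈ 24.6 kΩ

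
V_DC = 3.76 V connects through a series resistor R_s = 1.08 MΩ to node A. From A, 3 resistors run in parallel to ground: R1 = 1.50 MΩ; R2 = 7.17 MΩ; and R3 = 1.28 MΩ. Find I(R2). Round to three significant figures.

I ≈ 0.193 µA

Parallel bank: R_p = 1/(1/1.50 + 1/7.17 + 1/1.28) = 0.6300 MΩ.
V_A = 3.76 × 0.6300/1.710 = 1.385 V.
I(R2) = V_A / R2 = 1.385/7.17 = 0.1932 µA.
(Check via current divider: I_total = 2.199 µA; share G_k/ΣG = 0.08786 → same result.)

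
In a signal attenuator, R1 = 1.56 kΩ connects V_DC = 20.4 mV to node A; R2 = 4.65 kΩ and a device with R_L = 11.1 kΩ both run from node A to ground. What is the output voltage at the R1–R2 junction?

V_out ≈ 13.8 mV

First combine the lower leg with the load: R2 ‖ R_L = 3.277 kΩ.
Voltage divider with the loaded lower leg: V_out = 20.4 × 3.277/(1.56 + 3.277) = 20.4 × 0.6775 = 13.82 mV.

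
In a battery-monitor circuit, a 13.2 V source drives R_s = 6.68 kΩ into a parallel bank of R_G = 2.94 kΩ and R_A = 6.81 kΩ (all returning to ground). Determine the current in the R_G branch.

Equivalent of the parallel group: R_p = 2.053 kΩ.
V_A by voltage divider: V_A = 13.2 × 2.053/(6.68 + 2.053) = 3.104 V.
I(R_G) = V_A / R_G = 3.104/2.94 = 1.056 mA.

I ≈ 1.06 mA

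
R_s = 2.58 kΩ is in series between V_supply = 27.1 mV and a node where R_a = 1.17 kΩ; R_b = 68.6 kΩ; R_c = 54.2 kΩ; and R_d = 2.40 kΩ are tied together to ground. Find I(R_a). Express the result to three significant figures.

I ≈ 5.31 µA

Equivalent of the parallel group: R_p = 0.7666 kΩ.
V_A by voltage divider: V_A = 27.1 × 0.7666/(2.58 + 0.7666) = 6.208 mV.
I(R_a) = V_A / R_a = 6.208/1.17 = 5.306 µA.
(Equivalently: I_total = 8.098 µA, then current-divider fraction G_k/ΣG = 0.6552.)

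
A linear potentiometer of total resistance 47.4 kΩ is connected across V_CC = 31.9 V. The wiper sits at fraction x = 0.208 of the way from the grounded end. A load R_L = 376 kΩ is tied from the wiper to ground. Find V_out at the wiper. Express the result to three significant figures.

V_out ≈ 6.50 V

Split the track: R_lower = x·R_p = 9.859 kΩ, R_upper = (1−x)·R_p = 37.54 kΩ.
(x·R_p) ‖ R_L = 9.607 kΩ.
Loaded-divider output: V_out = 31.9 × 0.2038 = 6.500 V.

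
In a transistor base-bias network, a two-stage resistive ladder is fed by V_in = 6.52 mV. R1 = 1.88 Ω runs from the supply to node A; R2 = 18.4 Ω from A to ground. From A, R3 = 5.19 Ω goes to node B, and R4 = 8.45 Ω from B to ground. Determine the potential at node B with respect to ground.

V_B ≈ 3.26 mV

Looking into the second stage from A: R3 + R4 = 13.64 Ω appears in parallel with R2.
Effective lower resistance at A: R2 ‖ 13.64 = 7.833 Ω.
So V_A = 6.52 × 0.8064 = 5.258 mV.
V_B = V_A × 0.6195 = 3.257 mV.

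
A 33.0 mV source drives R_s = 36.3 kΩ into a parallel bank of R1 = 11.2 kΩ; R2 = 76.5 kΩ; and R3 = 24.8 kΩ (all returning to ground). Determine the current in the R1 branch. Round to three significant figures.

I ≈ 0.477 µA

Equivalent of the parallel group: R_p = 7.009 kΩ.
V_A by voltage divider: V_A = 33.0 × 7.009/(36.3 + 7.009) = 5.340 mV.
Branch current I = V_A/R1 = 5.340/11.2 = 0.4768 µA.
(Equivalently: I_total = 0.7620 µA, then current-divider fraction G_k/ΣG = 0.6258.)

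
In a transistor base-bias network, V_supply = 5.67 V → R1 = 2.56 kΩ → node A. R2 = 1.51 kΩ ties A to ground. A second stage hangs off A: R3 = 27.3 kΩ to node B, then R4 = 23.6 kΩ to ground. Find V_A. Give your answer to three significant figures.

Looking into the second stage from A: R3 + R4 = 50.90 kΩ appears in parallel with R2.
Effective lower resistance at A: R2 ‖ 50.90 = 1.466 kΩ.
First divider: V_A = V_supply · 1.466/(2.56 + 1.466) = 2.065 V.

V_A ≈ 2.07 V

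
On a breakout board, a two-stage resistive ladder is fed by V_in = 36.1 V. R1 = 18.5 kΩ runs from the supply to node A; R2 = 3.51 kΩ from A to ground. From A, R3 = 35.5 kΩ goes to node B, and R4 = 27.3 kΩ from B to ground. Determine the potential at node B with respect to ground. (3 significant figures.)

V_B ≈ 2.39 V

Node A sees R2 in parallel with the series input of stage 2, R3 + R4 = 62.80 kΩ.
Effective lower resistance at A: R2 ‖ 62.80 = 3.324 kΩ.
First divider: V_A = V_in · 3.324/(18.5 + 3.324) = 5.499 V.
Stage 2 is unloaded, so V_B = V_A · R4/(R3+R4) = 5.499 × 27.3/62.80 = 2.390 V.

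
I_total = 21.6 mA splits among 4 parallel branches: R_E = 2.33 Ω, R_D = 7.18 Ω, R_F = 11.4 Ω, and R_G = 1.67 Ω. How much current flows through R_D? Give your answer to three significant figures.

Total conductance ΣG = 1/2.33 + 1/7.18 + 1/11.4 + 1/1.67 = 1.255 (units of 1/Ω).
By the current-divider rule, I = I_total · G_k/ΣG = 21.6 × 0.1110 = 2.397 mA.

I ≈ 2.40 mA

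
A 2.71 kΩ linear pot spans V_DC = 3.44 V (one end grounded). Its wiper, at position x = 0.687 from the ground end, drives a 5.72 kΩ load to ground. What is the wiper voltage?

V_out ≈ 2.14 V

Lower segment x·R_p = 1.862 kΩ; upper segment (1−x)·R_p = 0.8482 kΩ.
R_L loads the lower segment: effective lower R = 1.405 kΩ.
Then V_out = V_DC · 1.405/(0.8482 + 1.405) = 2.145 V.
(Unloaded: V_out = x·V_DC = 2.36 V.)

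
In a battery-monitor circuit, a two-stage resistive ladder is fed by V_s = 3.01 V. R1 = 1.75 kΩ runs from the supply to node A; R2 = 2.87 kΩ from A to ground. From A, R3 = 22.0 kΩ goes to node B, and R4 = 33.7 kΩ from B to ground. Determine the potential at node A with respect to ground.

Looking into the second stage from A: R3 + R4 = 55.70 kΩ appears in parallel with R2.
Effective lower resistance at A: R2 ‖ 55.70 = 2.729 kΩ.
V_A = 3.01 × 2.729/(1.75 + 2.729) = 1.834 V.

V_A ≈ 1.83 V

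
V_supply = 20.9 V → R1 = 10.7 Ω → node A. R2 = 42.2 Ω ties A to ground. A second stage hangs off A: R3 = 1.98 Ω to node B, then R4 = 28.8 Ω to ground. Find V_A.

V_A ≈ 13.1 V

Node A sees R2 in parallel with the series input of stage 2, R3 + R4 = 30.78 Ω.
Effective lower resistance at A: R2 ‖ 30.78 = 17.80 Ω.
So V_A = 20.9 × 0.6245 = 13.05 V.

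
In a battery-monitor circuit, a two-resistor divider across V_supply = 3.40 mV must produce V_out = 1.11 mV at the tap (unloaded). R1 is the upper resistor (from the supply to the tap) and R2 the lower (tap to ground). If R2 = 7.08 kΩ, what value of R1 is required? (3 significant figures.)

V_out/V_supply = R2/(R1+R2) = 0.3265.
Rearranging, R1 = R2·(1−k)/k = 7.08 × 2.063 = 14.61 kΩ.

R1 ≈ 14.6 kΩ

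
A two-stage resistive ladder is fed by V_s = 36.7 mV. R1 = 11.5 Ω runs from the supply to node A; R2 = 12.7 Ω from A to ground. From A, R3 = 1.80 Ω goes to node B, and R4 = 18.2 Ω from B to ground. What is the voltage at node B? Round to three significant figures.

V_B ≈ 13.5 mV

Looking into the second stage from A: R3 + R4 = 20.00 Ω appears in parallel with R2.
Effective lower resistance at A: R2 ‖ 20.00 = 7.768 Ω.
So V_A = 36.7 × 0.4031 = 14.80 mV.
Stage 2 is unloaded, so V_B = V_A · R4/(R3+R4) = 14.80 × 18.2/20.00 = 13.46 mV.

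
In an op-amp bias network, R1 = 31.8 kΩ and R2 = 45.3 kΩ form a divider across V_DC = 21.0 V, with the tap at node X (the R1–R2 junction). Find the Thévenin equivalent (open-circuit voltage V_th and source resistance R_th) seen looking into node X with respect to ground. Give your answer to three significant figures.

V_th ≈ 12.3 V, R_th ≈ 18.7 kΩ

Open-circuit (no load on X): V_th = V_DC · R2/(R1 + R2) = 21.0 × 45.3/(31.80 + 45.3) = 12.34 V.
Looking into X with the source shorted: R_th = R1·R2/(R1+R2) = 31.80 × 45.3/77.10 = 18.68 kΩ.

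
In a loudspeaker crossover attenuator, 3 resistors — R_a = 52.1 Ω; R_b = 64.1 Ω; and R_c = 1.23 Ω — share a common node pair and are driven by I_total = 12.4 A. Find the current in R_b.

ΣG = 1/52.1 + 1/64.1 + 1/1.23 = 0.8478.
By the current-divider rule, I = I_total · G_k/ΣG = 12.4 × 0.01840 = 0.2282 A.

I ≈ 0.228 A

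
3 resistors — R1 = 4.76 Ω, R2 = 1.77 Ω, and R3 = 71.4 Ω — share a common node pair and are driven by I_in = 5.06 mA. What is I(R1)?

ΣG = 1/4.76 + 1/1.77 + 1/71.4 = 0.7891.
Current divider: I(R1) = I_in · G_k/ΣG = 5.06 × (0.2101/0.7891) = 5.06 × 0.2662 = 1.347 mA.

I ≈ 1.35 mA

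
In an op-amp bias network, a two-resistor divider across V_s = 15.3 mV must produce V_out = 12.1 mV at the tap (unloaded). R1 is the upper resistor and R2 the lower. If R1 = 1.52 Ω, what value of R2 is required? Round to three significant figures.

The divider ratio is R2/(R1+R2) = 12.1/15.3 = 0.7908.
R2 = R1 · 0.7908/(1 − 0.7908) = 5.747 Ω.

R2 ≈ 5.75 Ω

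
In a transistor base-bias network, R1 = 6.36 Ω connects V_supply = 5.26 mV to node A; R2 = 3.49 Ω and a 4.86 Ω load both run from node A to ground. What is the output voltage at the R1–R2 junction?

V_out ≈ 1.27 mV

The load sits in parallel with R2, giving an effective lower resistance R2' = R2·R_L/(R2+R_L) = 2.031 Ω.
Then V_out = V_supply · R2'/(R1 + R2') = 5.26 × 2.031/8.391 = 1.273 mV.
(Unloaded it would be 1.86 mV; the load pulls it down.)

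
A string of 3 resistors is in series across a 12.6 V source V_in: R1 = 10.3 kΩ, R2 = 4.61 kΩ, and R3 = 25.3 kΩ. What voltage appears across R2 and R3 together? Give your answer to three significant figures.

Series total: ΣR = 10.3 + 4.61 + 25.3 = 40.21 kΩ.
R_{R2..R3} = 4.61 + 25.3 = 29.91 kΩ.
By the voltage-divider rule, V = 12.6 × 29.91/40.21 = 9.372 V.

V ≈ 9.37 V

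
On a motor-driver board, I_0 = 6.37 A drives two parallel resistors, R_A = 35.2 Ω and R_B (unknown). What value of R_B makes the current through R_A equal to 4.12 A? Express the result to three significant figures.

In a two-way split, I_A/I_0 = R_B/(R_A + R_B).
With f = 0.6468, R_B = R_A · f/(1−f) = 35.2 × 1.831 = 64.46 Ω.

R_B ≈ 64.5 Ω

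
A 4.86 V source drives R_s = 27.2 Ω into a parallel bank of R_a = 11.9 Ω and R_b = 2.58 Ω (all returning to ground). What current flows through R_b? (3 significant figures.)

I ≈ 0.136 A

Parallel bank: R_p = 1/(1/11.9 + 1/2.58) = 2.120 Ω.
Node voltage V_A = V_DC · R_p/(R_s + R_p) = 4.86 × 0.07232 = 0.3515 V.
Branch current I = V_A/R_b = 0.3515/2.58 = 0.1362 A.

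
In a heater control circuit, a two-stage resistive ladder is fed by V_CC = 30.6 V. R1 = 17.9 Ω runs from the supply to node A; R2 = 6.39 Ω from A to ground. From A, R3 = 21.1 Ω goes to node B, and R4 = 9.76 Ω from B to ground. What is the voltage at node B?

The second stage (R3 + R4 = 30.86 Ω) loads node A in parallel with R2.
R2 ‖ (R3+R4) = 5.294 Ω.
So V_A = 30.6 × 0.2282 = 6.984 V.
Stage 2 is unloaded, so V_B = V_A · R4/(R3+R4) = 6.984 × 9.76/30.86 = 2.209 V.

V_B ≈ 2.21 V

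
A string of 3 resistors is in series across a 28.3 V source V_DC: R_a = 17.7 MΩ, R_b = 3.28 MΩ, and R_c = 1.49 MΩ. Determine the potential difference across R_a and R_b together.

V ≈ 26.4 V

Series total: ΣR = 17.7 + 3.28 + 1.49 = 22.47 MΩ.
R_{R_a..R_b} = 17.7 + 3.28 = 20.98 MΩ.
V = V_DC · R/ΣR = 28.3 × 0.9337 = 26.42 V.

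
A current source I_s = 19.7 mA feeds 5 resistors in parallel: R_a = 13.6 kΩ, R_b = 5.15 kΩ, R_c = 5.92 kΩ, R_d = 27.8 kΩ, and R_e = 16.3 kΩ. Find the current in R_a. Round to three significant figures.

Total conductance ΣG = 1/13.6 + 1/5.15 + 1/5.92 + 1/27.8 + 1/16.3 = 0.5339 (units of 1/kΩ).
R_a takes the fraction G_k/ΣG = 0.07353/0.5339 = 0.1377, so I = 19.7 × 0.1377 = 2.713 mA.

I ≈ 2.71 mA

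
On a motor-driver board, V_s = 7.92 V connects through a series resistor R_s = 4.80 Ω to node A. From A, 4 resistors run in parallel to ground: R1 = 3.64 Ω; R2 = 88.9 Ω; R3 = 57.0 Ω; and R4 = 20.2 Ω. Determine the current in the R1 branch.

I ≈ 0.808 A

Combine the parallel branches: R_p = (1/3.64 + 1/88.9 + 1/57.0 + 1/20.2)⁻¹ = 2.833 Ω.
Node voltage V_A = V_s · R_p/(R_s + R_p) = 7.92 × 0.3711 = 2.939 V.
Branch current I = V_A/R1 = 2.939/3.64 = 0.8075 A.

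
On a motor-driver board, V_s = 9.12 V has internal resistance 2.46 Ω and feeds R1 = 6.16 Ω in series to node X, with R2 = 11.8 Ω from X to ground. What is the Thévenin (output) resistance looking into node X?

R_th ≈ 4.98 Ω

R1' = 2.46 + 6.16 = 8.620 Ω (source resistance + R1).
With V_s suppressed (replaced by a short), R_th = R1' ‖ R2 = (8.620 × 11.8)/(8.620 + 11.8) = 4.981 Ω.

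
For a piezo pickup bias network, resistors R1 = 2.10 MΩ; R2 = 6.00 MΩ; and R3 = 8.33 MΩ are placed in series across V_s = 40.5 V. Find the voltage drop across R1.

Series total: ΣR = 2.10 + 6.00 + 8.33 = 16.43 MΩ.
V = V_s · R/ΣR = 40.5 × 0.1278 = 5.177 V.

V ≈ 5.18 V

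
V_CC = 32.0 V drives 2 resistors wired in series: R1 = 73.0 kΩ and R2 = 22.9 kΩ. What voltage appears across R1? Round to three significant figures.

V ≈ 24.4 V

ΣR = 73.0 + 22.9 = 95.90 kΩ.
V = V_CC · R/ΣR = 32.0 × 0.7612 = 24.36 V.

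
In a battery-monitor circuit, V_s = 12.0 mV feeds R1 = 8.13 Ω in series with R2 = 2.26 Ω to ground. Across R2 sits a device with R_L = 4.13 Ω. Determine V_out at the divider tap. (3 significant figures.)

V_out ≈ 1.83 mV

R2 ‖ R_L = (2.26 × 4.13)/(2.26 + 4.13) = 1.461 Ω.
Voltage divider with the loaded lower leg: V_out = 12.0 × 1.461/(8.13 + 1.461) = 12.0 × 0.1523 = 1.828 mV.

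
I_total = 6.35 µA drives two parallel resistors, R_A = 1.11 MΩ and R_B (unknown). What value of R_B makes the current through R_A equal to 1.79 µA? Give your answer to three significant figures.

R_B ≈ 0.436 MΩ

In a two-way split, I_A/I_total = R_B/(R_A + R_B).
1.79/6.35 = R_B/(R_A + R_B) → R_B = R_A · (0.2819)/(1 − 0.2819) = 1.11 × 0.3925 = 0.4357 MΩ.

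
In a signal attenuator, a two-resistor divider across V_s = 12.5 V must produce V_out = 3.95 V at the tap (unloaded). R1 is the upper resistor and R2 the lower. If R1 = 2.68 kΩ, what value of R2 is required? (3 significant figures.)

V_out/V_s = R2/(R1+R2) = 0.3160.
R2 = R1 · 0.3160/(1 − 0.3160) = 1.238 kΩ.

R2 ≈ 1.24 kΩ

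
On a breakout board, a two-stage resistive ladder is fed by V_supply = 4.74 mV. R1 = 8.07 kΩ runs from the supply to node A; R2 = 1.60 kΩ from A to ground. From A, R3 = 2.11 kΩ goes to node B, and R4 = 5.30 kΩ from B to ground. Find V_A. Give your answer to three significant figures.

V_A ≈ 0.665 mV

Looking into the second stage from A: R3 + R4 = 7.410 kΩ appears in parallel with R2.
R2 ‖ (R3+R4) = 1.316 kΩ.
V_A = 4.74 × 1.316/(8.07 + 1.316) = 0.6645 mV.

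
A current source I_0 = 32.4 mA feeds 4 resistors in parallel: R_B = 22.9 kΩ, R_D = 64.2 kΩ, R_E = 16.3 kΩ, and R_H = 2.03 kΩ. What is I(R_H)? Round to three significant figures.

I ≈ 26.0 mA

Total conductance ΣG = 1/22.9 + 1/64.2 + 1/16.3 + 1/2.03 = 0.6132 (units of 1/kΩ).
R_H takes the fraction G_k/ΣG = 0.4926/0.6132 = 0.8033, so I = 32.4 × 0.8033 = 26.03 mA.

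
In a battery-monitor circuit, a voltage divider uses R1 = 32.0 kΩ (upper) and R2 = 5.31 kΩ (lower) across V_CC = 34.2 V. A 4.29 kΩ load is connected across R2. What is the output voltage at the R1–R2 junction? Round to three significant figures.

R2 ‖ R_L = (5.31 × 4.29)/(5.31 + 4.29) = 2.373 kΩ.
Now apply the divider: V_out = 34.2 × 0.06903 = 2.361 V.

V_out ≈ 2.36 V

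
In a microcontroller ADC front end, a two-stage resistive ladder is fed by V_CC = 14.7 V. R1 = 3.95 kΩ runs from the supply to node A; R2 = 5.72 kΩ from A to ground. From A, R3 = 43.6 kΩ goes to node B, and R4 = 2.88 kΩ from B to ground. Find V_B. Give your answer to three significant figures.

Looking into the second stage from A: R3 + R4 = 46.48 kΩ appears in parallel with R2.
R2 ‖ (R3+R4) = 5.093 kΩ.
First divider: V_A = V_CC · 5.093/(3.95 + 5.093) = 8.279 V.
Then the unloaded second divider: V_B = V_A × R4/(R3+R4) = 8.279 × 0.06196 = 0.5130 V.

V_B ≈ 0.513 V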